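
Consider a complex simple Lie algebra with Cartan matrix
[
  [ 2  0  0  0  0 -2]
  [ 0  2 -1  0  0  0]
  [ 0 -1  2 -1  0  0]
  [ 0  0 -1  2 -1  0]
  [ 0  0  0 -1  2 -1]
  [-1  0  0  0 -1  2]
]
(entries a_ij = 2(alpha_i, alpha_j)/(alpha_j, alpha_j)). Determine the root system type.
C_6

The matrix has rank 6 with 2's on the diagonal. Reading the off-diagonal entries as Dynkin edges (a single edge where a_ij = a_ji = -1; a double or triple edge where a_ij * a_ji = 2 or 3), the diagram is a chain of 6 nodes with a double edge at one end; the terminal node there is the unique long simple root (C_6). One simple-root ordering that puts it in standard form is (alpha_2, alpha_3, alpha_4, alpha_5, alpha_6, alpha_1). So the algebra is type C_6, i.e. sp(12).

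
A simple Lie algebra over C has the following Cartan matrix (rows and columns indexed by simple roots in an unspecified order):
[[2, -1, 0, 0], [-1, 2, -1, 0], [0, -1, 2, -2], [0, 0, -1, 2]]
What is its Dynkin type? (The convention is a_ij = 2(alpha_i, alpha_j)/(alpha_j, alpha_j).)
The matrix has rank 4 with 2's on the diagonal. Reading the off-diagonal entries as Dynkin edges (a single edge where a_ij = a_ji = -1; a double or triple edge where a_ij * a_ji = 2 or 3), the diagram is a chain of 4 nodes with a double edge at one end; the terminal node there is the unique short simple root (B_4). One simple-root ordering that puts it in standard form is (alpha_1, alpha_2, alpha_3, alpha_4). So the algebra is type B_4, i.e. so(9).

B4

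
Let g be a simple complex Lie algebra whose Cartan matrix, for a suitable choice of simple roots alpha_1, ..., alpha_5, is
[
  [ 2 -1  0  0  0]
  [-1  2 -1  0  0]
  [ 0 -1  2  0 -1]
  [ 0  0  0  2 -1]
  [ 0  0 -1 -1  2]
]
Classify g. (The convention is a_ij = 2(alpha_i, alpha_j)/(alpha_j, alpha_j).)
The matrix has rank 5 with 2's on the diagonal. Reading the off-diagonal entries as Dynkin edges (a single edge where a_ij = a_ji = -1; a double or triple edge where a_ij * a_ji = 2 or 3), the diagram is a chain of 5 nodes with single edges (A_5). One simple-root ordering that puts it in standard form is (alpha_4, alpha_5, alpha_3, alpha_2, alpha_1). So the algebra is type A_5, i.e. sl(6).

type A_5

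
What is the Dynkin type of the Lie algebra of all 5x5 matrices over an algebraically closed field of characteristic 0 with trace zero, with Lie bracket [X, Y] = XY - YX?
A_4

This is sl(5), which has dimension 5^2 - 1 = 24 and rank 5 - 1 = 4 (a Cartan subalgebra is the diagonal traceless matrices). In the classification of classical Lie algebras, the special linear algebra sl(n+1) has type A_n; here n = 4, so the Dynkin diagram is a chain of 4 nodes with single edges (A_4). Hence the type is A_4.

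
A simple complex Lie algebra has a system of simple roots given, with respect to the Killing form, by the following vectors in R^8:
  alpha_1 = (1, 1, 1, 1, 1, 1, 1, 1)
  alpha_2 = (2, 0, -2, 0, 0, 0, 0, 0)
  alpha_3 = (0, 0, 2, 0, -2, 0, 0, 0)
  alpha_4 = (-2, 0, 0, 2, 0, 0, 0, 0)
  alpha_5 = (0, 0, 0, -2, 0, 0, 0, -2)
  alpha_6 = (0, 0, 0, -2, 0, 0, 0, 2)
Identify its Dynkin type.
E_6

Compute the Cartan integers a_ij = 2(alpha_i, alpha_j)/(alpha_j, alpha_j); the resulting 6x6 Cartan matrix is
[[2, 0, 0, 0, -1, 0], [0, 2, -1, -1, 0, 0], [0, -1, 2, 0, 0, 0], [0, -1, 0, 2, -1, -1], [-1, 0, 0, -1, 2, 0], [0, 0, 0, -1, 0, 2]].
All simple roots have the same length, so the diagram is simply laced. The associated Dynkin diagram is a chain of 5 nodes with one extra node attached to the third node from one end (E_6), so the type is E_6.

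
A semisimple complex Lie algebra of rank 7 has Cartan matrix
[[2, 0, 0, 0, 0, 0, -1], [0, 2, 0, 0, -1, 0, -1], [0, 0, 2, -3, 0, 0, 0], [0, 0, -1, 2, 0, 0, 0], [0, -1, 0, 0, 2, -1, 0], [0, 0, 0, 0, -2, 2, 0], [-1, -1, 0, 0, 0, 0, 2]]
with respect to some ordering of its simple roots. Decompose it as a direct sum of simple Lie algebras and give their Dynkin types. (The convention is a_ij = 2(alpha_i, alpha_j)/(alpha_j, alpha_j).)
type C_5 ⊕ type G_2

The diagram associated to this matrix has two connected components: the simple roots {alpha_1, alpha_2, alpha_5, alpha_6, alpha_7} form a chain of 5 nodes with a double edge at one end; the terminal node there is the unique long simple root (C_5), and {alpha_3, alpha_4} form two nodes joined by a triple edge (G_2). A semisimple Lie algebra decomposes uniquely as the direct sum of simple ideals, one per connected component of its Dynkin diagram, so g ≅ C_5 ⊕ G_2 (dimension 55 + 14 = 69).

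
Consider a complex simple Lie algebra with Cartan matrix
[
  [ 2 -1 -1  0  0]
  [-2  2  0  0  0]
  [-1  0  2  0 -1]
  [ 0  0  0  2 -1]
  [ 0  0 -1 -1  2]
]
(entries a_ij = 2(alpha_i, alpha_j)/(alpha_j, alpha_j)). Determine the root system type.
The matrix has rank 5 with 2's on the diagonal. Reading the off-diagonal entries as Dynkin edges (a single edge where a_ij = a_ji = -1; a double or triple edge where a_ij * a_ji = 2 or 3), the diagram is a chain of 5 nodes with a double edge at one end; the terminal node there is the unique long simple root (C_5). One simple-root ordering that puts it in standard form is (alpha_4, alpha_5, alpha_3, alpha_1, alpha_2). So the algebra is type C_5, i.e. sp(10).

type C_5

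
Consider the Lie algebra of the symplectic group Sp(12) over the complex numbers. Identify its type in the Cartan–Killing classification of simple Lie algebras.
C_6

This is sp(12), which has dimension 12(12+1)/2 = 78 and rank 12/2 = 6. In the classification of classical Lie algebras, the symplectic algebra sp(2n) has type C_n; here n = 6, so the Dynkin diagram is a chain of 6 nodes with a double edge at one end; the terminal node there is the unique long simple root (C_6). Hence the type is C_6.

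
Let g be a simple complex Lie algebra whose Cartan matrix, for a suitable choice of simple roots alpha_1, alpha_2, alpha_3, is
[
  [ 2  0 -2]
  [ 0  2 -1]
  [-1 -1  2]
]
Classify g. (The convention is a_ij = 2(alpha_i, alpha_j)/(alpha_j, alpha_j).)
C3

The matrix has rank 3 with 2's on the diagonal. Reading the off-diagonal entries as Dynkin edges (a single edge where a_ij = a_ji = -1; a double or triple edge where a_ij * a_ji = 2 or 3), the diagram is a chain of 3 nodes with a double edge at one end; the terminal node there is the unique long simple root (C_3). One simple-root ordering that puts it in standard form is (alpha_2, alpha_3, alpha_1). So the algebra is type C_3, i.e. sp(6).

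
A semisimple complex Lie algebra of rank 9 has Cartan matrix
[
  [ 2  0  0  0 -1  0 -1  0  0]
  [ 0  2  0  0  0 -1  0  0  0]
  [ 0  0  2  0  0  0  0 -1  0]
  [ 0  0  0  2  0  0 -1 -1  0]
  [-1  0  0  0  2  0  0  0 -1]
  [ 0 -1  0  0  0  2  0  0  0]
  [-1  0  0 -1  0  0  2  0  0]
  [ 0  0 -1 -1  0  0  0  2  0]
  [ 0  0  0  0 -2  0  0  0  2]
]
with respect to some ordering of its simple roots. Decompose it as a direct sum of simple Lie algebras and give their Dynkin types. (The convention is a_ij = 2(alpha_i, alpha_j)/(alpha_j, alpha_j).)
The diagram associated to this matrix has two connected components: the simple roots {alpha_2, alpha_6} form a chain of 2 nodes with single edges (A_2), and {alpha_1, alpha_3, alpha_4, alpha_5, alpha_7, alpha_8, alpha_9} form a chain of 7 nodes with a double edge at one end; the terminal node there is the unique long simple root (C_7). A semisimple Lie algebra decomposes uniquely as the direct sum of simple ideals, one per connected component of its Dynkin diagram, so g ≅ A_2 ⊕ C_7 (dimension 8 + 105 = 113).

A_2 ⊕ C_7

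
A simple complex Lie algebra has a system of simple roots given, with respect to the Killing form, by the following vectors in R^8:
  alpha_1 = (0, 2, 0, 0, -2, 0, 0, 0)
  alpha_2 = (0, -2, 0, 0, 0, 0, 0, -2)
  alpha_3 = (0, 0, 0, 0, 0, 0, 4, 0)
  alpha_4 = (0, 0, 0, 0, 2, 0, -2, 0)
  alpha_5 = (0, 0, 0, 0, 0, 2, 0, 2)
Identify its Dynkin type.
Compute the Cartan integers a_ij = 2(alpha_i, alpha_j)/(alpha_j, alpha_j); the resulting 5x5 Cartan matrix is
[[2, -1, 0, -1, 0], [-1, 2, 0, 0, -1], [0, 0, 2, -2, 0], [-1, 0, -1, 2, 0], [0, -1, 0, 0, 2]].
The roots have two lengths (squared-length ratio 2:1); the short ones are alpha_{1,2,4,5}. The associated Dynkin diagram is a chain of 5 nodes with a double edge at one end; the terminal node there is the unique long simple root (C_5), so the type is C_5 (the algebra sp(10)).

type C_5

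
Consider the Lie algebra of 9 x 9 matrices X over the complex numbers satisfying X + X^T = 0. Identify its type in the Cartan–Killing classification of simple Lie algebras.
This is so(9) with 9 odd, which has dimension 9(9-1)/2 = 36 and rank (9-1)/2 = 4. In the classification of classical Lie algebras, the orthogonal algebra so(2n+1) in an odd number of variables has type B_n; here n = 4, so the Dynkin diagram is a chain of 4 nodes with a double edge at one end; the terminal node there is the unique short simple root (B_4). Hence the type is B_4.

B4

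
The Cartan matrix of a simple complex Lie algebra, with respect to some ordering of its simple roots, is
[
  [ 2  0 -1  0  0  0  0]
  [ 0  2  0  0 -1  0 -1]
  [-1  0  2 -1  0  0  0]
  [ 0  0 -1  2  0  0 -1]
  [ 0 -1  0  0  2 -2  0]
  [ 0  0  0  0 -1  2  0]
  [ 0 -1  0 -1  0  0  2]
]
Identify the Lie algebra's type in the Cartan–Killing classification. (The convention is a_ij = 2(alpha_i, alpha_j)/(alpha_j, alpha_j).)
B_7 (so(15))

The matrix has rank 7 with 2's on the diagonal. Reading the off-diagonal entries as Dynkin edges (a single edge where a_ij = a_ji = -1; a double or triple edge where a_ij * a_ji = 2 or 3), the diagram is a chain of 7 nodes with a double edge at one end; the terminal node there is the unique short simple root (B_7). One simple-root ordering that puts it in standard form is (alpha_1, alpha_3, alpha_4, alpha_7, alpha_2, alpha_5, alpha_6). So the algebra is type B_7, i.e. so(15).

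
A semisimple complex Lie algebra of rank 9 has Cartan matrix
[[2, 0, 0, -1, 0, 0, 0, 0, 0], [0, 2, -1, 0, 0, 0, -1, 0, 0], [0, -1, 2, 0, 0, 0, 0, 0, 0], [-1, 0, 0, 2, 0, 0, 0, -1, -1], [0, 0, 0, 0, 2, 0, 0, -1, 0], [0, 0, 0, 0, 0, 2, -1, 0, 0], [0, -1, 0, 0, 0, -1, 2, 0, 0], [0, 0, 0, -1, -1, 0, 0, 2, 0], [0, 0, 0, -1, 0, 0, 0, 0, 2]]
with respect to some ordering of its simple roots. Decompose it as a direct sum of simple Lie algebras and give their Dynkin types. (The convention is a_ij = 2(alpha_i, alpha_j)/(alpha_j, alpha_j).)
A4 + D5

The diagram associated to this matrix has two connected components: the simple roots {alpha_2, alpha_3, alpha_6, alpha_7} form a chain of 4 nodes with single edges (A_4), and {alpha_1, alpha_4, alpha_5, alpha_8, alpha_9} form a chain of 3 nodes with a fork of two nodes at one end (D_5). A semisimple Lie algebra decomposes uniquely as the direct sum of simple ideals, one per connected component of its Dynkin diagram, so g ≅ A_4 ⊕ D_5 (dimension 24 + 45 = 69).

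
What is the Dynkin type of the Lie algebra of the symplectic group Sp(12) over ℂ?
This is sp(12), which has dimension 12(12+1)/2 = 78 and rank 12/2 = 6. In the classification of classical Lie algebras, the symplectic algebra sp(2n) has type C_n; here n = 6, so the Dynkin diagram is a chain of 6 nodes with a double edge at one end; the terminal node there is the unique long simple root (C_6). Hence the type is C_6.

C_6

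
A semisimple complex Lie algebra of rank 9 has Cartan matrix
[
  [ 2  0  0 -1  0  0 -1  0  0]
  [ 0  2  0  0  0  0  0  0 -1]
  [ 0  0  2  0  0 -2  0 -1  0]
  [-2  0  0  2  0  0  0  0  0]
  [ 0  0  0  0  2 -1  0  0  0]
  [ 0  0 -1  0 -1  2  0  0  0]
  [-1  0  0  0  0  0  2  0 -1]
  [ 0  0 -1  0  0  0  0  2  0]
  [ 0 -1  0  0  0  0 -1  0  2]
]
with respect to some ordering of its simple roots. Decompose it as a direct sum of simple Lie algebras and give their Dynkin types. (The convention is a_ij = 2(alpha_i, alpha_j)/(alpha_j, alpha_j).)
type C_5 + type F_4

The diagram associated to this matrix has two connected components: the simple roots {alpha_1, alpha_2, alpha_4, alpha_7, alpha_9} form a chain of 5 nodes with a double edge at one end; the terminal node there is the unique long simple root (C_5), and {alpha_3, alpha_5, alpha_6, alpha_8} form a chain of 4 nodes with a double edge between the middle two (F_4). A semisimple Lie algebra decomposes uniquely as the direct sum of simple ideals, one per connected component of its Dynkin diagram, so g ≅ C_5 ⊕ F_4 (dimension 55 + 52 = 107).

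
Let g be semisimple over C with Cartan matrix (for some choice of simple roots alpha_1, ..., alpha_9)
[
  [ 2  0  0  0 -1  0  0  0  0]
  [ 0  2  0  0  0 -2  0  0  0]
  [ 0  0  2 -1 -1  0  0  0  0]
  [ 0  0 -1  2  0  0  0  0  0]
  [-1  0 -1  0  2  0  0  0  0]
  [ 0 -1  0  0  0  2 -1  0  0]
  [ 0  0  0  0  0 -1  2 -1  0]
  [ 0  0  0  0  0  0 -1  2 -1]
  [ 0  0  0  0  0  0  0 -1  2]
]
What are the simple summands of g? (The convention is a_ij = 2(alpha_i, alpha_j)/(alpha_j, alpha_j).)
A_4 ⊕ C_5

The diagram associated to this matrix has two connected components: the simple roots {alpha_1, alpha_3, alpha_4, alpha_5} form a chain of 4 nodes with single edges (A_4), and {alpha_2, alpha_6, alpha_7, alpha_8, alpha_9} form a chain of 5 nodes with a double edge at one end; the terminal node there is the unique long simple root (C_5). A semisimple Lie algebra decomposes uniquely as the direct sum of simple ideals, one per connected component of its Dynkin diagram, so g ≅ A_4 ⊕ C_5 (dimension 24 + 55 = 79).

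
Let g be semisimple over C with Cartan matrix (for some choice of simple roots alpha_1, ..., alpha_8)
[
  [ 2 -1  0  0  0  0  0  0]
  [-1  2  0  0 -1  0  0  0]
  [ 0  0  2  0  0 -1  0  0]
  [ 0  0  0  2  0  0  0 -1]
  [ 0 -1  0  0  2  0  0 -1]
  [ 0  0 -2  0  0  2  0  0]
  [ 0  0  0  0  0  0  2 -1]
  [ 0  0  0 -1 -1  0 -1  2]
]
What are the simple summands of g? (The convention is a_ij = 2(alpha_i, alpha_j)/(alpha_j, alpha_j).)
The diagram associated to this matrix has two connected components: the simple roots {alpha_3, alpha_6} form a chain of 2 nodes with a double edge at one end; the terminal node there is the unique short simple root (B_2), and {alpha_1, alpha_2, alpha_4, alpha_5, alpha_7, alpha_8} form a chain of 4 nodes with a fork of two nodes at one end (D_6). A semisimple Lie algebra decomposes uniquely as the direct sum of simple ideals, one per connected component of its Dynkin diagram, so g ≅ B_2 ⊕ D_6 (dimension 10 + 66 = 76).

B2 + D6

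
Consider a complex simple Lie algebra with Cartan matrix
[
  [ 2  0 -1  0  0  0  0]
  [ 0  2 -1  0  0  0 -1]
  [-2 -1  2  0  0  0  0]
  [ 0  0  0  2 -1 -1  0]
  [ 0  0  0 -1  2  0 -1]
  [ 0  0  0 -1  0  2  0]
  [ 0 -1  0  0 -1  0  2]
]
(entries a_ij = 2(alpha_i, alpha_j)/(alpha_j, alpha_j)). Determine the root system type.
The matrix has rank 7 with 2's on the diagonal. Reading the off-diagonal entries as Dynkin edges (a single edge where a_ij = a_ji = -1; a double or triple edge where a_ij * a_ji = 2 or 3), the diagram is a chain of 7 nodes with a double edge at one end; the terminal node there is the unique short simple root (B_7). One simple-root ordering that puts it in standard form is (alpha_6, alpha_4, alpha_5, alpha_7, alpha_2, alpha_3, alpha_1). So the algebra is type B_7, i.e. so(15).

B_7 (so(15))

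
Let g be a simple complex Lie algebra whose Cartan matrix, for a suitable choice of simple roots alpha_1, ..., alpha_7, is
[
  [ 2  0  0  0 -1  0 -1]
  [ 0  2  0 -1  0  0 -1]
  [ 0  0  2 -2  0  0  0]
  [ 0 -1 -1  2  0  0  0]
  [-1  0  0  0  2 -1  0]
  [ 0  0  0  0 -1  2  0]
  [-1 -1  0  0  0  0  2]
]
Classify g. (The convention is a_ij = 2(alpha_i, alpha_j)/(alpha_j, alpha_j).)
type C_7

The matrix has rank 7 with 2's on the diagonal. Reading the off-diagonal entries as Dynkin edges (a single edge where a_ij = a_ji = -1; a double or triple edge where a_ij * a_ji = 2 or 3), the diagram is a chain of 7 nodes with a double edge at one end; the terminal node there is the unique long simple root (C_7). One simple-root ordering that puts it in standard form is (alpha_6, alpha_5, alpha_1, alpha_7, alpha_2, alpha_4, alpha_3). So the algebra is type C_7, i.e. sp(14).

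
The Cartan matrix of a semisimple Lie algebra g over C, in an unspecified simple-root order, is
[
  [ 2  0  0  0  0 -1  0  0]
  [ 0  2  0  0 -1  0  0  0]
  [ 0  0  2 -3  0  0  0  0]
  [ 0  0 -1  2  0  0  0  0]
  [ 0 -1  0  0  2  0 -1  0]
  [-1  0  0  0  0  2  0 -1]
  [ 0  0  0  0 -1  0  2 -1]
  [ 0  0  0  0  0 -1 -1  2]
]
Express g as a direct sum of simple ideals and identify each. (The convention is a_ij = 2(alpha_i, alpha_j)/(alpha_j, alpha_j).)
A_6 ⊕ G_2

The diagram associated to this matrix has two connected components: the simple roots {alpha_1, alpha_2, alpha_5, alpha_6, alpha_7, alpha_8} form a chain of 6 nodes with single edges (A_6), and {alpha_3, alpha_4} form two nodes joined by a triple edge (G_2). A semisimple Lie algebra decomposes uniquely as the direct sum of simple ideals, one per connected component of its Dynkin diagram, so g ≅ A_6 ⊕ G_2 (dimension 48 + 14 = 62).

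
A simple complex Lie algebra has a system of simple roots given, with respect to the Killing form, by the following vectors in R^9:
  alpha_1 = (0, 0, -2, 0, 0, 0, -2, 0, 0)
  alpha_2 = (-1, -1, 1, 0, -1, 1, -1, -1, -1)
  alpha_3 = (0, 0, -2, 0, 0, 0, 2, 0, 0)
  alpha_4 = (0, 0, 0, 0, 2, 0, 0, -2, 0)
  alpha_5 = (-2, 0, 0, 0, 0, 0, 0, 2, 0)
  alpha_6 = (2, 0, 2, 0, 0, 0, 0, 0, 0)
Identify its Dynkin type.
Compute the Cartan integers a_ij = 2(alpha_i, alpha_j)/(alpha_j, alpha_j); the resulting 6x6 Cartan matrix is
[[2, 0, 0, 0, 0, -1], [0, 2, -1, 0, 0, 0], [0, -1, 2, 0, 0, -1], [0, 0, 0, 2, -1, 0], [0, 0, 0, -1, 2, -1], [-1, 0, -1, 0, -1, 2]].
All simple roots have the same length, so the diagram is simply laced. The associated Dynkin diagram is a chain of 5 nodes with one extra node attached to the third node from one end (E_6), so the type is E_6.

E_6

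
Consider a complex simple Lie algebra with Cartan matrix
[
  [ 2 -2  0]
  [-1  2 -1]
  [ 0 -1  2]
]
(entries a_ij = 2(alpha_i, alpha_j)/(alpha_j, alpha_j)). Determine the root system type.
C_3 (sp(6))

The matrix has rank 3 with 2's on the diagonal. Reading the off-diagonal entries as Dynkin edges (a single edge where a_ij = a_ji = -1; a double or triple edge where a_ij * a_ji = 2 or 3), the diagram is a chain of 3 nodes with a double edge at one end; the terminal node there is the unique long simple root (C_3). One simple-root ordering that puts it in standard form is (alpha_3, alpha_2, alpha_1). So the algebra is type C_3, i.e. sp(6).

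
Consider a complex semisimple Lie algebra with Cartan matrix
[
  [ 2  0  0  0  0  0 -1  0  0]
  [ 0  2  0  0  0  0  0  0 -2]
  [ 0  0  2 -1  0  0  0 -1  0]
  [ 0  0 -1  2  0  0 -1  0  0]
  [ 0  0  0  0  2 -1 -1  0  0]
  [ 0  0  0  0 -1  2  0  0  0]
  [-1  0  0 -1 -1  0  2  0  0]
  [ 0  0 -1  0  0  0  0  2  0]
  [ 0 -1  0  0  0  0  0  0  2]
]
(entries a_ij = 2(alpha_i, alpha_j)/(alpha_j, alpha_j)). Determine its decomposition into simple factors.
The diagram associated to this matrix has two connected components: the simple roots {alpha_2, alpha_9} form a chain of 2 nodes with a double edge at one end; the terminal node there is the unique short simple root (B_2), and {alpha_1, alpha_3, alpha_4, alpha_5, alpha_6, alpha_7, alpha_8} form a chain of 6 nodes with one extra node attached to the third node from one end (E_7). A semisimple Lie algebra decomposes uniquely as the direct sum of simple ideals, one per connected component of its Dynkin diagram, so g ≅ B_2 ⊕ E_7 (dimension 10 + 133 = 143).

type B_2 + type E_7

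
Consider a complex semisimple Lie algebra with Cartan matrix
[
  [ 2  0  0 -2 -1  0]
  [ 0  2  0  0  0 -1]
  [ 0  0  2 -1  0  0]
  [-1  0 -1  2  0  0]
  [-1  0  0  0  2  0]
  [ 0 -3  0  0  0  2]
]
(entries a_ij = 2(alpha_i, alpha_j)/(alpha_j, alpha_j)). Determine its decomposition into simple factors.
The diagram associated to this matrix has two connected components: the simple roots {alpha_1, alpha_3, alpha_4, alpha_5} form a chain of 4 nodes with a double edge between the middle two (F_4), and {alpha_2, alpha_6} form two nodes joined by a triple edge (G_2). A semisimple Lie algebra decomposes uniquely as the direct sum of simple ideals, one per connected component of its Dynkin diagram, so g ≅ F_4 ⊕ G_2 (dimension 52 + 14 = 66).

type F_4 + type G_2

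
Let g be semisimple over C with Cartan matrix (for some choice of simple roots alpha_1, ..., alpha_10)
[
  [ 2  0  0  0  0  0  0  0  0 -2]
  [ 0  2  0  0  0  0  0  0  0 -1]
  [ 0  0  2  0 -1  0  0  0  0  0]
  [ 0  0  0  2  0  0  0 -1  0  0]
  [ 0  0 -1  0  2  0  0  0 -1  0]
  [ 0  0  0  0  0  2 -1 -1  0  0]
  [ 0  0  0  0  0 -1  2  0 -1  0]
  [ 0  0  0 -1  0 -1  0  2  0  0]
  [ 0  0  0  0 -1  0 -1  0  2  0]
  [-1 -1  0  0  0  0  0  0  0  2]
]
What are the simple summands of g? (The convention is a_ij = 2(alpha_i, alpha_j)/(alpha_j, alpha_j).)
The diagram associated to this matrix has two connected components: the simple roots {alpha_3, alpha_4, alpha_5, alpha_6, alpha_7, alpha_8, alpha_9} form a chain of 7 nodes with single edges (A_7), and {alpha_1, alpha_2, alpha_10} form a chain of 3 nodes with a double edge at one end; the terminal node there is the unique long simple root (C_3). A semisimple Lie algebra decomposes uniquely as the direct sum of simple ideals, one per connected component of its Dynkin diagram, so g ≅ A_7 ⊕ C_3 (dimension 63 + 21 = 84).

type A_7 ⊕ type C_3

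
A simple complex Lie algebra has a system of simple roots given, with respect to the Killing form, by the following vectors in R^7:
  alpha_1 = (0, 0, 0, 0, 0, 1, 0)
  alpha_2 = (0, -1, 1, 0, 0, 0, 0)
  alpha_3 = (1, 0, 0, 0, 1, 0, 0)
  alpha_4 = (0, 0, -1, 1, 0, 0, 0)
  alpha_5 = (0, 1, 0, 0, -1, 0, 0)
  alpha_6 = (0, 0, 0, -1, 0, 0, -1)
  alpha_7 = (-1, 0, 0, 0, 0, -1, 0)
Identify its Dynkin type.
B_7 (so(15))

Compute the Cartan integers a_ij = 2(alpha_i, alpha_j)/(alpha_j, alpha_j); the resulting 7x7 Cartan matrix is
[[2, 0, 0, 0, 0, 0, -1], [0, 2, 0, -1, -1, 0, 0], [0, 0, 2, 0, -1, 0, -1], [0, -1, 0, 2, 0, -1, 0], [0, -1, -1, 0, 2, 0, 0], [0, 0, 0, -1, 0, 2, 0], [-2, 0, -1, 0, 0, 0, 2]].
The roots have two lengths (squared-length ratio 2:1); the short ones are alpha_{1}. The associated Dynkin diagram is a chain of 7 nodes with a double edge at one end; the terminal node there is the unique short simple root (B_7), so the type is B_7 (the algebra so(15)).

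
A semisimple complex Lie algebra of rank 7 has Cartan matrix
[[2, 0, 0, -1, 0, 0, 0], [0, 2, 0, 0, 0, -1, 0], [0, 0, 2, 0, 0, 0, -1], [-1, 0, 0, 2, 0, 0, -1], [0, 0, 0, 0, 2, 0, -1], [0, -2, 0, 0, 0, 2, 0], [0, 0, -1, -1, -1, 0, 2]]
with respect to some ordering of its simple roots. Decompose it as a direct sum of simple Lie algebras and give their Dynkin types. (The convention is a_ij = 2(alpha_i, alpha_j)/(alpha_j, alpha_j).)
The diagram associated to this matrix has two connected components: the simple roots {alpha_2, alpha_6} form a chain of 2 nodes with a double edge at one end; the terminal node there is the unique short simple root (B_2), and {alpha_1, alpha_3, alpha_4, alpha_5, alpha_7} form a chain of 3 nodes with a fork of two nodes at one end (D_5). A semisimple Lie algebra decomposes uniquely as the direct sum of simple ideals, one per connected component of its Dynkin diagram, so g ≅ B_2 ⊕ D_5 (dimension 10 + 45 = 55).

B2 ⊕ D5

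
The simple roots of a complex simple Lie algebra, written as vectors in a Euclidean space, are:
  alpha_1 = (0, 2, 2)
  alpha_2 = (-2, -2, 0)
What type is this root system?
Compute the Cartan integers a_ij = 2(alpha_i, alpha_j)/(alpha_j, alpha_j); the resulting 2x2 Cartan matrix is
[[2, -1], [-1, 2]].
All simple roots have the same length, so the diagram is simply laced. The associated Dynkin diagram is a chain of 2 nodes with single edges (A_2), so the type is A_2 (the algebra sl(3)).

A_2 (sl(3))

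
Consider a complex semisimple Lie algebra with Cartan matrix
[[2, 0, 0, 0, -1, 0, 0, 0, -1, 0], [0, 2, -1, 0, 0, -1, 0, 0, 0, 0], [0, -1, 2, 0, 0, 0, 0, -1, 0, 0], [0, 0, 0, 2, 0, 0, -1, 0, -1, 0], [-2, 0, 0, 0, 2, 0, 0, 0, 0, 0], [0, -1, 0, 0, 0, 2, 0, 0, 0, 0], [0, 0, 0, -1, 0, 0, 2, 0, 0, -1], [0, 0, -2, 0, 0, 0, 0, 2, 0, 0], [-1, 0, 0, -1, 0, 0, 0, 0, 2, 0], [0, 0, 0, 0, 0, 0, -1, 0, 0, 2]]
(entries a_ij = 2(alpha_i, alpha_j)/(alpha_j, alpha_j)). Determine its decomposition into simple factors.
The diagram associated to this matrix has two connected components: the simple roots {alpha_2, alpha_3, alpha_6, alpha_8} form a chain of 4 nodes with a double edge at one end; the terminal node there is the unique long simple root (C_4), and {alpha_1, alpha_4, alpha_5, alpha_7, alpha_9, alpha_10} form a chain of 6 nodes with a double edge at one end; the terminal node there is the unique long simple root (C_6). A semisimple Lie algebra decomposes uniquely as the direct sum of simple ideals, one per connected component of its Dynkin diagram, so g ≅ C_4 ⊕ C_6 (dimension 36 + 78 = 114).

type C_4 + type C_6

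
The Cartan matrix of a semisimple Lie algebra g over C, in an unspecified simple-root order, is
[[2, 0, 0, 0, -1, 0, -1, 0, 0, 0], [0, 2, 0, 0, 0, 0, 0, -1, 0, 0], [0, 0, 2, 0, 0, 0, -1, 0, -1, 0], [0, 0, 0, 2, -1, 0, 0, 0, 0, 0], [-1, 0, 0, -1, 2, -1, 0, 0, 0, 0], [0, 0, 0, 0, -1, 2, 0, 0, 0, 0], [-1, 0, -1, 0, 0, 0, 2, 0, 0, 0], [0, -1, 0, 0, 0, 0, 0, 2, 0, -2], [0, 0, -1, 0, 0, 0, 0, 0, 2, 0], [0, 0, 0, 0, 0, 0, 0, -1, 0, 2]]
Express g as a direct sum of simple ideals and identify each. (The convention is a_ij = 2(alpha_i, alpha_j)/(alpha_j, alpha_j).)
The diagram associated to this matrix has two connected components: the simple roots {alpha_2, alpha_8, alpha_10} form a chain of 3 nodes with a double edge at one end; the terminal node there is the unique short simple root (B_3), and {alpha_1, alpha_3, alpha_4, alpha_5, alpha_6, alpha_7, alpha_9} form a chain of 5 nodes with a fork of two nodes at one end (D_7). A semisimple Lie algebra decomposes uniquely as the direct sum of simple ideals, one per connected component of its Dynkin diagram, so g ≅ B_3 ⊕ D_7 (dimension 21 + 91 = 112).

B_3 + D_7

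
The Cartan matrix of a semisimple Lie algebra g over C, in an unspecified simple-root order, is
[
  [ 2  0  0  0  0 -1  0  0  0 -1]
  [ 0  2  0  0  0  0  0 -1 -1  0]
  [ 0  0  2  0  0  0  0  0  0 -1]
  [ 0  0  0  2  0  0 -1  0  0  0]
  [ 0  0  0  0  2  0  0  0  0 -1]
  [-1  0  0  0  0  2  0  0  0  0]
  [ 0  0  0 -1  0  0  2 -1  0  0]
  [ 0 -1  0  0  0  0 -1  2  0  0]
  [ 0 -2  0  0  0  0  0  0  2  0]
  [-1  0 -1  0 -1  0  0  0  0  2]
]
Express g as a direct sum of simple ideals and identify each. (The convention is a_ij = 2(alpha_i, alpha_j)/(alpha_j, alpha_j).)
C_5 + D_5

The diagram associated to this matrix has two connected components: the simple roots {alpha_2, alpha_4, alpha_7, alpha_8, alpha_9} form a chain of 5 nodes with a double edge at one end; the terminal node there is the unique long simple root (C_5), and {alpha_1, alpha_3, alpha_5, alpha_6, alpha_10} form a chain of 3 nodes with a fork of two nodes at one end (D_5). A semisimple Lie algebra decomposes uniquely as the direct sum of simple ideals, one per connected component of its Dynkin diagram, so g ≅ C_5 ⊕ D_5 (dimension 55 + 45 = 100).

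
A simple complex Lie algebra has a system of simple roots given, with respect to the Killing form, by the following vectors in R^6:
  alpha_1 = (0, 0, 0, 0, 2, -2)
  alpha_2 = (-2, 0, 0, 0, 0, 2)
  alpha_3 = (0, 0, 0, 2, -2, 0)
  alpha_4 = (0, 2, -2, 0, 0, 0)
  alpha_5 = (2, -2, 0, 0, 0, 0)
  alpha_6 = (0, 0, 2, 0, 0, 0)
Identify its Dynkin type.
Compute the Cartan integers a_ij = 2(alpha_i, alpha_j)/(alpha_j, alpha_j); the resulting 6x6 Cartan matrix is
[[2, -1, -1, 0, 0, 0], [-1, 2, 0, 0, -1, 0], [-1, 0, 2, 0, 0, 0], [0, 0, 0, 2, -1, -2], [0, -1, 0, -1, 2, 0], [0, 0, 0, -1, 0, 2]].
The roots have two lengths (squared-length ratio 2:1); the short ones are alpha_{6}. The associated Dynkin diagram is a chain of 6 nodes with a double edge at one end; the terminal node there is the unique short simple root (B_6), so the type is B_6 (the algebra so(13)).

B_6 (so(13))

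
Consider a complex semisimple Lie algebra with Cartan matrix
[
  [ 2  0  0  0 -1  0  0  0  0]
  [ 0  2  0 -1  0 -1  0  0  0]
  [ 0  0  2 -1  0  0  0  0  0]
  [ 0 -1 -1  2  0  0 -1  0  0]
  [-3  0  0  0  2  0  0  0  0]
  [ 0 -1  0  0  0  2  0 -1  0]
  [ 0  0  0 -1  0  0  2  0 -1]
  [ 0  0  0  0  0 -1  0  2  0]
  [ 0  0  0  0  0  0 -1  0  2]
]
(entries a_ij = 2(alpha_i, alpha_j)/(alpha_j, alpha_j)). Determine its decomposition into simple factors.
E_7 + G_2

The diagram associated to this matrix has two connected components: the simple roots {alpha_2, alpha_3, alpha_4, alpha_6, alpha_7, alpha_8, alpha_9} form a chain of 6 nodes with one extra node attached to the third node from one end (E_7), and {alpha_1, alpha_5} form two nodes joined by a triple edge (G_2). A semisimple Lie algebra decomposes uniquely as the direct sum of simple ideals, one per connected component of its Dynkin diagram, so g ≅ E_7 ⊕ G_2 (dimension 133 + 14 = 147).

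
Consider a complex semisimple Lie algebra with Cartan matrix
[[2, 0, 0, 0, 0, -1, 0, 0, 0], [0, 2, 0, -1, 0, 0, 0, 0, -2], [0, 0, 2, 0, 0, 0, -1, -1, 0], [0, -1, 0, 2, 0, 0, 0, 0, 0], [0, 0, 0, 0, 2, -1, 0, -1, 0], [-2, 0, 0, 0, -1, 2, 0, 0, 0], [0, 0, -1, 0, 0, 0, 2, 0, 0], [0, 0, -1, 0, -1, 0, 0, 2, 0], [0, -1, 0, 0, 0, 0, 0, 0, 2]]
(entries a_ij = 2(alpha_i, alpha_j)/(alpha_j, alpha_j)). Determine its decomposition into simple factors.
The diagram associated to this matrix has two connected components: the simple roots {alpha_2, alpha_4, alpha_9} form a chain of 3 nodes with a double edge at one end; the terminal node there is the unique short simple root (B_3), and {alpha_1, alpha_3, alpha_5, alpha_6, alpha_7, alpha_8} form a chain of 6 nodes with a double edge at one end; the terminal node there is the unique short simple root (B_6). A semisimple Lie algebra decomposes uniquely as the direct sum of simple ideals, one per connected component of its Dynkin diagram, so g ≅ B_3 ⊕ B_6 (dimension 21 + 78 = 99).

type B_3 + type B_6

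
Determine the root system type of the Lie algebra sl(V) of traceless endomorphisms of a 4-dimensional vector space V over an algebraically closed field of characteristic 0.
This is sl(4), which has dimension 4^2 - 1 = 15 and rank 4 - 1 = 3 (a Cartan subalgebra is the diagonal traceless matrices). In the classification of classical Lie algebras, the special linear algebra sl(n+1) has type A_n; here n = 3, so the Dynkin diagram is a chain of 3 nodes with single edges (A_3). Hence the type is A_3.

A3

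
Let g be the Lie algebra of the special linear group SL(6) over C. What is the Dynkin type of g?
type A_5

This is sl(6), which has dimension 6^2 - 1 = 35 and rank 6 - 1 = 5 (a Cartan subalgebra is the diagonal traceless matrices). In the classification of classical Lie algebras, the special linear algebra sl(n+1) has type A_n; here n = 5, so the Dynkin diagram is a chain of 5 nodes with single edges (A_5). Hence the type is A_5.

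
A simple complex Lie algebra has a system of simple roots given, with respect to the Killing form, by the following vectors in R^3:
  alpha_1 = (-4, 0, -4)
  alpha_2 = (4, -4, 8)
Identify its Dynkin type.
G2

Compute the Cartan integers a_ij = 2(alpha_i, alpha_j)/(alpha_j, alpha_j); the resulting 2x2 Cartan matrix is
[[2, -1], [-3, 2]].
The roots have two lengths (squared-length ratio 3:1); the short ones are alpha_{1}. The associated Dynkin diagram is two nodes joined by a triple edge (G_2), so the type is G_2.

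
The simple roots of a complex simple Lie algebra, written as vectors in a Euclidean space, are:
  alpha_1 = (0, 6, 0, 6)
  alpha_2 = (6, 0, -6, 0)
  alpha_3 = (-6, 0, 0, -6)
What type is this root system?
Compute the Cartan integers a_ij = 2(alpha_i, alpha_j)/(alpha_j, alpha_j); the resulting 3x3 Cartan matrix is
[[2, 0, -1], [0, 2, -1], [-1, -1, 2]].
All simple roots have the same length, so the diagram is simply laced. The associated Dynkin diagram is a chain of 3 nodes with single edges (A_3), so the type is A_3 (the algebra sl(4)).

A3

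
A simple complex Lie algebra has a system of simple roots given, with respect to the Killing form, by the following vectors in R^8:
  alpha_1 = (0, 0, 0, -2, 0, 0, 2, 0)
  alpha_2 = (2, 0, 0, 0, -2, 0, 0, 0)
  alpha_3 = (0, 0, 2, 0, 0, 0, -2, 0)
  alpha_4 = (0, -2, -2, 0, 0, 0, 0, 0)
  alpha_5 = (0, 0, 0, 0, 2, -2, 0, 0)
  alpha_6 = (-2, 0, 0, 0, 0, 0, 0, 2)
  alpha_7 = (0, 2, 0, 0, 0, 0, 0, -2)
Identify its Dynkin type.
A_7

Compute the Cartan integers a_ij = 2(alpha_i, alpha_j)/(alpha_j, alpha_j); the resulting 7x7 Cartan matrix is
[[2, 0, -1, 0, 0, 0, 0], [0, 2, 0, 0, -1, -1, 0], [-1, 0, 2, -1, 0, 0, 0], [0, 0, -1, 2, 0, 0, -1], [0, -1, 0, 0, 2, 0, 0], [0, -1, 0, 0, 0, 2, -1], [0, 0, 0, -1, 0, -1, 2]].
All simple roots have the same length, so the diagram is simply laced. The associated Dynkin diagram is a chain of 7 nodes with single edges (A_7), so the type is A_7 (the algebra sl(8)).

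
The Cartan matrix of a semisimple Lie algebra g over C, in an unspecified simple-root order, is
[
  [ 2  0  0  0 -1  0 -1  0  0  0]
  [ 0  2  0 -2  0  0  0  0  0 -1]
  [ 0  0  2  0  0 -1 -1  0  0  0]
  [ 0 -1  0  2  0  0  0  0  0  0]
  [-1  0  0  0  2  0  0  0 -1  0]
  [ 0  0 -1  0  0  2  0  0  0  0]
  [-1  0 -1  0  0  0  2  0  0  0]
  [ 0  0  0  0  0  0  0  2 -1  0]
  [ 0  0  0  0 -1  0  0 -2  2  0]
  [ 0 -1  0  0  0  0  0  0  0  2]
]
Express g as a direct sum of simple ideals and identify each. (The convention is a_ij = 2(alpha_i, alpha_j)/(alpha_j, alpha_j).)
The diagram associated to this matrix has two connected components: the simple roots {alpha_2, alpha_4, alpha_10} form a chain of 3 nodes with a double edge at one end; the terminal node there is the unique short simple root (B_3), and {alpha_1, alpha_3, alpha_5, alpha_6, alpha_7, alpha_8, alpha_9} form a chain of 7 nodes with a double edge at one end; the terminal node there is the unique short simple root (B_7). A semisimple Lie algebra decomposes uniquely as the direct sum of simple ideals, one per connected component of its Dynkin diagram, so g ≅ B_3 ⊕ B_7 (dimension 21 + 105 = 126).

B_3 + B_7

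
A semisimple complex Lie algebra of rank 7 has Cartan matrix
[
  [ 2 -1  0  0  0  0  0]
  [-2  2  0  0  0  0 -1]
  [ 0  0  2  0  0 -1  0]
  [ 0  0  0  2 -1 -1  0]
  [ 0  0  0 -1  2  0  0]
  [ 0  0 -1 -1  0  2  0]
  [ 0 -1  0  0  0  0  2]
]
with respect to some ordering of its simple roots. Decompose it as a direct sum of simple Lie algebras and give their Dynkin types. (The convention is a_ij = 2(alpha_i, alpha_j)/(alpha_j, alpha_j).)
A4 + B3

The diagram associated to this matrix has two connected components: the simple roots {alpha_3, alpha_4, alpha_5, alpha_6} form a chain of 4 nodes with single edges (A_4), and {alpha_1, alpha_2, alpha_7} form a chain of 3 nodes with a double edge at one end; the terminal node there is the unique short simple root (B_3). A semisimple Lie algebra decomposes uniquely as the direct sum of simple ideals, one per connected component of its Dynkin diagram, so g ≅ A_4 ⊕ B_3 (dimension 24 + 21 = 45).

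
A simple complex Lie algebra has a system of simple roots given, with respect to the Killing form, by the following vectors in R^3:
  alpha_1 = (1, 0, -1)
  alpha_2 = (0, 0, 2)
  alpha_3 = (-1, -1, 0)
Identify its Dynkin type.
Compute the Cartan integers a_ij = 2(alpha_i, alpha_j)/(alpha_j, alpha_j); the resulting 3x3 Cartan matrix is
[[2, -1, -1], [-2, 2, 0], [-1, 0, 2]].
The roots have two lengths (squared-length ratio 2:1); the short ones are alpha_{1,3}. The associated Dynkin diagram is a chain of 3 nodes with a double edge at one end; the terminal node there is the unique long simple root (C_3), so the type is C_3 (the algebra sp(6)).

C3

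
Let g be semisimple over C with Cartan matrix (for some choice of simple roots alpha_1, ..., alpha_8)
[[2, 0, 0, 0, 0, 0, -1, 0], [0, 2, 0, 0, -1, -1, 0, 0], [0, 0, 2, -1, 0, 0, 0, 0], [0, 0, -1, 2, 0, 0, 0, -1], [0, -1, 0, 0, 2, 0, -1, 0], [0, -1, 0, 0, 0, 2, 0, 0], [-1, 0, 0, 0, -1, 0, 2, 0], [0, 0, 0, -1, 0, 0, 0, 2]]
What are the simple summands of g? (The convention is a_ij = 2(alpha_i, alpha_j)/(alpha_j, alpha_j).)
A_3 + A_5

The diagram associated to this matrix has two connected components: the simple roots {alpha_3, alpha_4, alpha_8} form a chain of 3 nodes with single edges (A_3), and {alpha_1, alpha_2, alpha_5, alpha_6, alpha_7} form a chain of 5 nodes with single edges (A_5). A semisimple Lie algebra decomposes uniquely as the direct sum of simple ideals, one per connected component of its Dynkin diagram, so g ≅ A_3 ⊕ A_5 (dimension 15 + 35 = 50).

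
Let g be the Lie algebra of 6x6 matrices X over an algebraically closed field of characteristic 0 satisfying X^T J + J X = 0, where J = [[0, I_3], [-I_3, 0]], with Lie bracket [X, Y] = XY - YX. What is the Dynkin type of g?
This is sp(6), which has dimension 6(6+1)/2 = 21 and rank 6/2 = 3. In the classification of classical Lie algebras, the symplectic algebra sp(2n) has type C_n; here n = 3, so the Dynkin diagram is a chain of 3 nodes with a double edge at one end; the terminal node there is the unique long simple root (C_3). Hence the type is C_3.

type C_3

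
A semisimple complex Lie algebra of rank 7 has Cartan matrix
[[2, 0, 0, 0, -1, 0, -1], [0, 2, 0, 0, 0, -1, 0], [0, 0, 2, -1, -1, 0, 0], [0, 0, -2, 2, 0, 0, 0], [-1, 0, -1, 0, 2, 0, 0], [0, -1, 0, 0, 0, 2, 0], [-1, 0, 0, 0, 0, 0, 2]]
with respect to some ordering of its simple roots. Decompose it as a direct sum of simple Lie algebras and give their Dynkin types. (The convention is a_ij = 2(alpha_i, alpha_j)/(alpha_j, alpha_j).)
A_2 (sl(3)) ⊕ C_5 (sp(10))

The diagram associated to this matrix has two connected components: the simple roots {alpha_2, alpha_6} form a chain of 2 nodes with single edges (A_2), and {alpha_1, alpha_3, alpha_4, alpha_5, alpha_7} form a chain of 5 nodes with a double edge at one end; the terminal node there is the unique long simple root (C_5). A semisimple Lie algebra decomposes uniquely as the direct sum of simple ideals, one per connected component of its Dynkin diagram, so g ≅ A_2 ⊕ C_5 (dimension 8 + 55 = 63).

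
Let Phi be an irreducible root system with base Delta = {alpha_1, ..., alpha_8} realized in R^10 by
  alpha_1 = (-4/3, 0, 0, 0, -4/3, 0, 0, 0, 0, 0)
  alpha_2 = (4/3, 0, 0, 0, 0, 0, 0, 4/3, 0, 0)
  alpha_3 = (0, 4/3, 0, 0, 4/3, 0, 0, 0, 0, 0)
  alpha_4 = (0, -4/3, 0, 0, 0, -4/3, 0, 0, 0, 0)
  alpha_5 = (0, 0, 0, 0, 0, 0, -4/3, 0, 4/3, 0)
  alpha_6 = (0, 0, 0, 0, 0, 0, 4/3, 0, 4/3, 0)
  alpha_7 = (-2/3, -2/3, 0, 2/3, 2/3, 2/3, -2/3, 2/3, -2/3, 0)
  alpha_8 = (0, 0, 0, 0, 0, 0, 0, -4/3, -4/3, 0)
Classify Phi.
Compute the Cartan integers a_ij = 2(alpha_i, alpha_j)/(alpha_j, alpha_j); the resulting 8x8 Cartan matrix is
[[2, -1, -1, 0, 0, 0, 0, 0], [-1, 2, 0, 0, 0, 0, 0, -1], [-1, 0, 2, -1, 0, 0, 0, 0], [0, 0, -1, 2, 0, 0, 0, 0], [0, 0, 0, 0, 2, 0, 0, -1], [0, 0, 0, 0, 0, 2, -1, -1], [0, 0, 0, 0, 0, -1, 2, 0], [0, -1, 0, 0, -1, -1, 0, 2]].
All simple roots have the same length, so the diagram is simply laced. The associated Dynkin diagram is a chain of 7 nodes with one extra node attached to the third node from one end (E_8), so the type is E_8.

E_8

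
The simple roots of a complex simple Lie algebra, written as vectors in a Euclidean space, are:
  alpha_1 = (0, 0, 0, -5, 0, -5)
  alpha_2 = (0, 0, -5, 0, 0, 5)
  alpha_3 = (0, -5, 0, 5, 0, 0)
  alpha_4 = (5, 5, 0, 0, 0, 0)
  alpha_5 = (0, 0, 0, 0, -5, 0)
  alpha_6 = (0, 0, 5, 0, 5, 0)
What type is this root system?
type B_6

Compute the Cartan integers a_ij = 2(alpha_i, alpha_j)/(alpha_j, alpha_j); the resulting 6x6 Cartan matrix is
[[2, -1, -1, 0, 0, 0], [-1, 2, 0, 0, 0, -1], [-1, 0, 2, -1, 0, 0], [0, 0, -1, 2, 0, 0], [0, 0, 0, 0, 2, -1], [0, -1, 0, 0, -2, 2]].
The roots have two lengths (squared-length ratio 2:1); the short ones are alpha_{5}. The associated Dynkin diagram is a chain of 6 nodes with a double edge at one end; the terminal node there is the unique short simple root (B_6), so the type is B_6 (the algebra so(13)).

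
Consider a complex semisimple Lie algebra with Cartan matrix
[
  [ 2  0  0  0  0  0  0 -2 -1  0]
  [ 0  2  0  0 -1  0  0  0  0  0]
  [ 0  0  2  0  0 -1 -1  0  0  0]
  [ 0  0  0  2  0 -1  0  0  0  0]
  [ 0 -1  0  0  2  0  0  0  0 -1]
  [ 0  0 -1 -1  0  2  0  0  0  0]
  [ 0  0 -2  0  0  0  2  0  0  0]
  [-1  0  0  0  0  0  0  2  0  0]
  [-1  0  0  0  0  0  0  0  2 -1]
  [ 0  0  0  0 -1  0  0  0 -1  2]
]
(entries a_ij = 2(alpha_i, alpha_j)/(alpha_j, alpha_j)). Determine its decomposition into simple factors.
The diagram associated to this matrix has two connected components: the simple roots {alpha_1, alpha_2, alpha_5, alpha_8, alpha_9, alpha_10} form a chain of 6 nodes with a double edge at one end; the terminal node there is the unique short simple root (B_6), and {alpha_3, alpha_4, alpha_6, alpha_7} form a chain of 4 nodes with a double edge at one end; the terminal node there is the unique long simple root (C_4). A semisimple Lie algebra decomposes uniquely as the direct sum of simple ideals, one per connected component of its Dynkin diagram, so g ≅ B_6 ⊕ C_4 (dimension 78 + 36 = 114).

B6 ⊕ C4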